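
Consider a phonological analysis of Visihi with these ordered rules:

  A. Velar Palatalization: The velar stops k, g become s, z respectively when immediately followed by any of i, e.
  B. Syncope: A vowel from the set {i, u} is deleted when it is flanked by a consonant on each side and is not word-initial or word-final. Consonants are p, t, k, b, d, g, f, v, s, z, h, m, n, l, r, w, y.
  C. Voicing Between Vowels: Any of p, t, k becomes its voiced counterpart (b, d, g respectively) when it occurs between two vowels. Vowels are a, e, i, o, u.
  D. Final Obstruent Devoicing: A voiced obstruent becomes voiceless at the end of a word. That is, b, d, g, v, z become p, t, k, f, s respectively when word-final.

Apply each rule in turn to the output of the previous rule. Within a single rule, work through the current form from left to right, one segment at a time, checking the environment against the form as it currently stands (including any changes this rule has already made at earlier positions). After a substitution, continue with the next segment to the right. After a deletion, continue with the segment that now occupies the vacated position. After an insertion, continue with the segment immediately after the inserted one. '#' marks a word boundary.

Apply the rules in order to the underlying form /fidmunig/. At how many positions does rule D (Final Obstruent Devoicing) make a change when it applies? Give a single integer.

1

A Velar Palatalization: no change — [fidmunig]
B Syncope: [fidmunig] → [fdmng]
C Voicing Between Vowels: no change — [fdmng]
D Final Obstruent Devoicing: [fdmng] → [fdmnk]
Rule D changed 1 position(s).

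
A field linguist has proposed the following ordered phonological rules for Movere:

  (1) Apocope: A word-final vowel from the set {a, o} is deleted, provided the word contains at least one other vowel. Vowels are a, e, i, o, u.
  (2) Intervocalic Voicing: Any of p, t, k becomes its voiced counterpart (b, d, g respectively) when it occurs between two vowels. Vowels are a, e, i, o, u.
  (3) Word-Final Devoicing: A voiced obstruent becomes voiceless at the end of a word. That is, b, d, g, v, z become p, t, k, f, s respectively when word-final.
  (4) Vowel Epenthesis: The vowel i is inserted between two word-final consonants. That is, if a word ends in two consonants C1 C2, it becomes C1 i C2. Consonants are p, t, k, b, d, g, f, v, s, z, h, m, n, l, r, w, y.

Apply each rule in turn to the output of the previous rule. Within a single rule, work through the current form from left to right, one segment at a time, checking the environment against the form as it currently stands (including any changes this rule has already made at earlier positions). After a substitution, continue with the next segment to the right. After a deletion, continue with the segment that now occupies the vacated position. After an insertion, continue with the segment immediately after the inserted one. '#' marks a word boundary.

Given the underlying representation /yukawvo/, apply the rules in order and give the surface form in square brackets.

(1) Apocope: [yukawvo] → [yukawv]
(2) Intervocalic Voicing: [yukawv] → [yugawv]
(3) Word-Final Devoicing: [yugawv] → [yugawf]
(4) Vowel Epenthesis: [yugawf] → [yugawif]

[yugawif]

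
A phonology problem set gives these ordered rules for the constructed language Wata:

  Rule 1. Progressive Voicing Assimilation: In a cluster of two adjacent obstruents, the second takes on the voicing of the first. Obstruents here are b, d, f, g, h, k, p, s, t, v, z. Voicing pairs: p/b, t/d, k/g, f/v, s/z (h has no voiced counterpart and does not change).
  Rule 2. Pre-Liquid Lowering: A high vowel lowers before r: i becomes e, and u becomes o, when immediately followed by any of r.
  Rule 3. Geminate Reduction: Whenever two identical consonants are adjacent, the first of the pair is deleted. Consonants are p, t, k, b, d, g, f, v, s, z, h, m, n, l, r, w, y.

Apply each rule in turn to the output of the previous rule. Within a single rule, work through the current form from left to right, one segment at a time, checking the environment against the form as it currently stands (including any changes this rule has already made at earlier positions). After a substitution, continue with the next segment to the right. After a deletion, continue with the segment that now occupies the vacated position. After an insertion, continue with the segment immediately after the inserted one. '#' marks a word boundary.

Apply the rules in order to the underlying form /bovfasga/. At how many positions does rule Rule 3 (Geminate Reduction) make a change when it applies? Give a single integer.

1

Rule 1 Progressive Voicing Assimilation: [bovfasga] → [bovvaska]
Rule 2 Pre-Liquid Lowering: no change — [bovvaska]
Rule 3 Geminate Reduction: [bovvaska] → [bovaska]
Rule Rule 3 changed 1 position(s).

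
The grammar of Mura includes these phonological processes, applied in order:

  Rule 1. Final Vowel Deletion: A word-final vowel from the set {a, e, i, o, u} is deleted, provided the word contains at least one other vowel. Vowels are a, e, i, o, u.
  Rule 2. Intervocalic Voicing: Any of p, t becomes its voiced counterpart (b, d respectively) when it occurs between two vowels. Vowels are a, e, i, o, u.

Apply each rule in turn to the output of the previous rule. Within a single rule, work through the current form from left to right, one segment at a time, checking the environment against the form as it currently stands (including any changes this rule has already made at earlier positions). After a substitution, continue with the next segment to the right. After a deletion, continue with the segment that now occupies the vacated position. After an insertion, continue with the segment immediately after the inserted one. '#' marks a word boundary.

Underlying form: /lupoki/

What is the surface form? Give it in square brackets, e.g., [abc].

Rule 1 Final Vowel Deletion: [lupoki] → [lupok]
Rule 2 Intervocalic Voicing: [lupok] → [lubok]

[lubok]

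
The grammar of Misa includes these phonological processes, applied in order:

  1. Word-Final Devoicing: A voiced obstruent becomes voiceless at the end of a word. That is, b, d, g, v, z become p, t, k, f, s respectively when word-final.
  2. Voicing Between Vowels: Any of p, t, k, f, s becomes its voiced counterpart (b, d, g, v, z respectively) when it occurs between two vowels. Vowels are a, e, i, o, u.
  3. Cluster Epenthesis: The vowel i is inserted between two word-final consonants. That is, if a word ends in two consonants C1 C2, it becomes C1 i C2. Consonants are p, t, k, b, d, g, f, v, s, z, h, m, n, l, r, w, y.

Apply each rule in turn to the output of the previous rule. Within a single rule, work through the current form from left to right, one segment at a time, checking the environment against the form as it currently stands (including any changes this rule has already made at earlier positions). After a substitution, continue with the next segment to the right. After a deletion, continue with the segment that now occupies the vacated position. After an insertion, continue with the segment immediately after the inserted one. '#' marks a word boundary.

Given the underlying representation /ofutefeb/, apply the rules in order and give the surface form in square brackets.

[ovudevep]

1 Word-Final Devoicing: [ofutefeb] → [ofutefep]
2 Voicing Between Vowels: [ofutefep] → [ovudevep]
3 Cluster Epenthesis: no change — [ovudevep]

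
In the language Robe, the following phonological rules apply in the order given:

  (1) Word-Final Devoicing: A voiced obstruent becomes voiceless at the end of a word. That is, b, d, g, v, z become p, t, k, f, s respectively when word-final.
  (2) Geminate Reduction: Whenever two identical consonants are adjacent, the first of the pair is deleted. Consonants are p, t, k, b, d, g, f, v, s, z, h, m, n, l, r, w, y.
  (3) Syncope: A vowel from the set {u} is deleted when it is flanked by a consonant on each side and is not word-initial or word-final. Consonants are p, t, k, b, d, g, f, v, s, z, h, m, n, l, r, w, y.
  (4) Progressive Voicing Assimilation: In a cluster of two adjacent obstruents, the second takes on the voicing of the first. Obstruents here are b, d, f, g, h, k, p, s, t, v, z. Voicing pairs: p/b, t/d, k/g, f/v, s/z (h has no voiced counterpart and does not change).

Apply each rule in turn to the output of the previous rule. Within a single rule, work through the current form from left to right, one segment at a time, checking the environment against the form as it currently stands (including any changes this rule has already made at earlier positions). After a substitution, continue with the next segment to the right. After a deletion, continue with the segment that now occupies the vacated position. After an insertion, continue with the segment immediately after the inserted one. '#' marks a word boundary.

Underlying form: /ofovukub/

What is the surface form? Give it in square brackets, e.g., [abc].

(1) Word-Final Devoicing: [ofovukub] → [ofovukup]
(2) Geminate Reduction: no change — [ofovukup]
(3) Syncope: [ofovukup] → [ofovkp]
(4) Progressive Voicing Assimilation: [ofovkp] → [ofovgb]

[ofovgb]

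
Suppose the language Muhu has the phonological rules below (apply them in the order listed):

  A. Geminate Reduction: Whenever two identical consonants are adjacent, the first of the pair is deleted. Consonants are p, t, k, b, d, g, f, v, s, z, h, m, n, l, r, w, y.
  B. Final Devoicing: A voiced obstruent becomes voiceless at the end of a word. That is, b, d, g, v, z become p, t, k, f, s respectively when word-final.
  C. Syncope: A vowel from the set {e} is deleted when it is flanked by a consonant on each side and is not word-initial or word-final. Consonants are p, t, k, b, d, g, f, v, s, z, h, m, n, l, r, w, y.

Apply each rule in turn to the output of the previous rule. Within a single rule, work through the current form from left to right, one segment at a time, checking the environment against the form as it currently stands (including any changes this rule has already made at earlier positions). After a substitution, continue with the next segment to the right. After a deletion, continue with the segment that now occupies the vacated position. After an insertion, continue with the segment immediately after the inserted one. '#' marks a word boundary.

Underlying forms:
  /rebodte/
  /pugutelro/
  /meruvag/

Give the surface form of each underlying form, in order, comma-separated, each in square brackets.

[rbodte], [pugutlro], [mruvak]

/rebodte/:
  A Geminate Reduction: no change — [rebodte]
  B Final Devoicing: no change — [rebodte]
  C Syncope: [rebodte] → [rbodte]
/pugutelro/:
  A Geminate Reduction: no change — [pugutelro]
  B Final Devoicing: no change — [pugutelro]
  C Syncope: [pugutelro] → [pugutlro]
/meruvag/:
  A Geminate Reduction: no change — [meruvag]
  B Final Devoicing: [meruvag] → [meruvak]
  C Syncope: [meruvak] → [mruvak]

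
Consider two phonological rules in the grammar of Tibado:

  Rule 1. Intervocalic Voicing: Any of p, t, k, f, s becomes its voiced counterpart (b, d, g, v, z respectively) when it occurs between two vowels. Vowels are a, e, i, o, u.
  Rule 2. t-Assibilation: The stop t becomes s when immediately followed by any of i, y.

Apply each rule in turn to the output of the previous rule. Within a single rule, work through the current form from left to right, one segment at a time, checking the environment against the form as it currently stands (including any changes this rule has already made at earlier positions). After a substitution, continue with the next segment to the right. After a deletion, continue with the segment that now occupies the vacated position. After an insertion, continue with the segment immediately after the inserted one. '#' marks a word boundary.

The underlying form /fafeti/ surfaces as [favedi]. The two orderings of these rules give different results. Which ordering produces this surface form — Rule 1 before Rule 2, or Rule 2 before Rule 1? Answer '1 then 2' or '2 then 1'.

1 then 2

Order 1 then 2:
  1 Intervocalic Voicing: [fafeti] → [favedi]
  2 t-Assibilation: no change — [favedi]
  result: [favedi]
Order 2 then 1:
  2 t-Assibilation: [fafeti] → [fafesi]
  1 Intervocalic Voicing: [fafesi] → [favezi]
  result: [favezi]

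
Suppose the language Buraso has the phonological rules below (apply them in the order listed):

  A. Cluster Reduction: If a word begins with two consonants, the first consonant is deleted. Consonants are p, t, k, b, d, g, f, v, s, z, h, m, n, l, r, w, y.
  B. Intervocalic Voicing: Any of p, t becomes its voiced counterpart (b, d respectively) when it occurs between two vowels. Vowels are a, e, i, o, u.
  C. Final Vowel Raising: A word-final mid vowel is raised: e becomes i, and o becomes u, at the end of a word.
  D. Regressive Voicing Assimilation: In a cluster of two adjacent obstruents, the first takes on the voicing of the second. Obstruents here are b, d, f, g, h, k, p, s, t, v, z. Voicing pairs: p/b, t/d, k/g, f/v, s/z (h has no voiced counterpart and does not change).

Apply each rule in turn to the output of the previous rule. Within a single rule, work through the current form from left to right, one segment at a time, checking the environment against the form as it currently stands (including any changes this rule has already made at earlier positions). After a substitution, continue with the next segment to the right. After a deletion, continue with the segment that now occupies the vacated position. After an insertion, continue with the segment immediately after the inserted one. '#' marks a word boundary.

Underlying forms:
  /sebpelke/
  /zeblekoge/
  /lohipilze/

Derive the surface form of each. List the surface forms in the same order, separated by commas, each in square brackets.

[seppelki], [zeblekogi], [lohibilzi]

/sebpelke/:
  A Cluster Reduction: no change — [sebpelke]
  B Intervocalic Voicing: no change — [sebpelke]
  C Final Vowel Raising: [sebpelke] → [sebpelki]
  D Regressive Voicing Assimilation: [sebpelki] → [seppelki]
/zeblekoge/:
  A Cluster Reduction: no change — [zeblekoge]
  B Intervocalic Voicing: no change — [zeblekoge]
  C Final Vowel Raising: [zeblekoge] → [zeblekogi]
  D Regressive Voicing Assimilation: no change — [zeblekogi]
/lohipilze/:
  A Cluster Reduction: no change — [lohipilze]
  B Intervocalic Voicing: [lohipilze] → [lohibilze]
  C Final Vowel Raising: [lohibilze] → [lohibilzi]
  D Regressive Voicing Assimilation: no change — [lohibilzi]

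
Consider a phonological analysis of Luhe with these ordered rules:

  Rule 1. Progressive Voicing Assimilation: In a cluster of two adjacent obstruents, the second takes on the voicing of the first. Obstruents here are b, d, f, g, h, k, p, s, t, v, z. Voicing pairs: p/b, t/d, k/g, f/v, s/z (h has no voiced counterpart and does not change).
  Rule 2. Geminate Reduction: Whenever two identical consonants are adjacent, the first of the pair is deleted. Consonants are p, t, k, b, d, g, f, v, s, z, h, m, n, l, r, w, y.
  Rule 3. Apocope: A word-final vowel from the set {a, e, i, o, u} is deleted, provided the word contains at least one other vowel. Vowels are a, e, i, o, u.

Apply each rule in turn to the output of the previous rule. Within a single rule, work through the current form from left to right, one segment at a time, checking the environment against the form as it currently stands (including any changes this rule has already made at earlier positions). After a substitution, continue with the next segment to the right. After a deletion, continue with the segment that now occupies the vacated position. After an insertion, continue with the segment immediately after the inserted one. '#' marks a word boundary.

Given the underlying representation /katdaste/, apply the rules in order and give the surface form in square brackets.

[katast]

Rule 1 Progressive Voicing Assimilation: [katdaste] → [kattaste]
Rule 2 Geminate Reduction: [kattaste] → [kataste]
Rule 3 Apocope: [kataste] → [katast]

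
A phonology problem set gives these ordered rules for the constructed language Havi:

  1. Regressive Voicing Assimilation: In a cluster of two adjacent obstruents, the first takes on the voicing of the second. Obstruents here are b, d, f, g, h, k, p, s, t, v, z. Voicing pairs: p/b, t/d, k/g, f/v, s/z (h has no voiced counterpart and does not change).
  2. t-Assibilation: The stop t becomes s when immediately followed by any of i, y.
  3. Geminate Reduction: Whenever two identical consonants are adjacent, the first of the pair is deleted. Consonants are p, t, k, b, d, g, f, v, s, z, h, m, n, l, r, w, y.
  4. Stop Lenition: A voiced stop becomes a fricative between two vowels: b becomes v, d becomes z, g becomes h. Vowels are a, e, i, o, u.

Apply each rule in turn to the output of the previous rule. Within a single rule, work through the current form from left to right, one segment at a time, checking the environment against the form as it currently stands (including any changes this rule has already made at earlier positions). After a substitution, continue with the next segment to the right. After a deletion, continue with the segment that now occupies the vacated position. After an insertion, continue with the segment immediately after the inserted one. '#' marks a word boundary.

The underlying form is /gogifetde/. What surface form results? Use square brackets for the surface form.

1 Regressive Voicing Assimilation: [gogifetde] → [gogifedde]
2 t-Assibilation: no change — [gogifedde]
3 Geminate Reduction: [gogifedde] → [gogifede]
4 Stop Lenition: [gogifede] → [gohifeze]

[gohifeze]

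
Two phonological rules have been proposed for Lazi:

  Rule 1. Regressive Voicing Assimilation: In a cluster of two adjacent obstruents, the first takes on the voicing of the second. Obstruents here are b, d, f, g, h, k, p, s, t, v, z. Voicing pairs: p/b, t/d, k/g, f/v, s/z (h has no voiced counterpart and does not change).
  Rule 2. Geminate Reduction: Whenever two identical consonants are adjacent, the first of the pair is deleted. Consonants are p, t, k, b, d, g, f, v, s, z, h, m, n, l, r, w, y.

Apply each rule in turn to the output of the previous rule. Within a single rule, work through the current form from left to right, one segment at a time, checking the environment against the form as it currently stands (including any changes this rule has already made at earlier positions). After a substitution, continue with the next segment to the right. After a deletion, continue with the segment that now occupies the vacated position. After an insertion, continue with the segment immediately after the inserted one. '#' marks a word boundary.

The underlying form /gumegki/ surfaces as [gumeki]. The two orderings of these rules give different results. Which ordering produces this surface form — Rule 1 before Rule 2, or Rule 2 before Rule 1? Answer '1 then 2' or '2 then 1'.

1 then 2

Order 1 then 2:
  1 Regressive Voicing Assimilation: [gumegki] → [gumekki]
  2 Geminate Reduction: [gumekki] → [gumeki]
  result: [gumeki]
Order 2 then 1:
  2 Geminate Reduction: no change — [gumegki]
  1 Regressive Voicing Assimilation: [gumegki] → [gumekki]
  result: [gumekki]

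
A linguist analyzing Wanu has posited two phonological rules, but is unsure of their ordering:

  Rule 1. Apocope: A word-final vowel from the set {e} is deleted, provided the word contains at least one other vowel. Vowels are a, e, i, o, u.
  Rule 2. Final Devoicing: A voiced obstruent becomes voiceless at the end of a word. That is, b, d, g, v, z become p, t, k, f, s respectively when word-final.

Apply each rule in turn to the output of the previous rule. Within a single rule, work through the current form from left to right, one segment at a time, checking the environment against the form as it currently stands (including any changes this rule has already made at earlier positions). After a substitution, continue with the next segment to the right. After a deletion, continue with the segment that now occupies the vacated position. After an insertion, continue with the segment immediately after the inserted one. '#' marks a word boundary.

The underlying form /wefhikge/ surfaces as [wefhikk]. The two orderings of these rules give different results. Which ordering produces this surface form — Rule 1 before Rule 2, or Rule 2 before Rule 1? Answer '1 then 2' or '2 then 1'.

Order 1 then 2:
  1 Apocope: [wefhikge] → [wefhikg]
  2 Final Devoicing: [wefhikg] → [wefhikk]
  result: [wefhikk]
Order 2 then 1:
  2 Final Devoicing: no change — [wefhikge]
  1 Apocope: [wefhikge] → [wefhikg]
  result: [wefhikg]

1 then 2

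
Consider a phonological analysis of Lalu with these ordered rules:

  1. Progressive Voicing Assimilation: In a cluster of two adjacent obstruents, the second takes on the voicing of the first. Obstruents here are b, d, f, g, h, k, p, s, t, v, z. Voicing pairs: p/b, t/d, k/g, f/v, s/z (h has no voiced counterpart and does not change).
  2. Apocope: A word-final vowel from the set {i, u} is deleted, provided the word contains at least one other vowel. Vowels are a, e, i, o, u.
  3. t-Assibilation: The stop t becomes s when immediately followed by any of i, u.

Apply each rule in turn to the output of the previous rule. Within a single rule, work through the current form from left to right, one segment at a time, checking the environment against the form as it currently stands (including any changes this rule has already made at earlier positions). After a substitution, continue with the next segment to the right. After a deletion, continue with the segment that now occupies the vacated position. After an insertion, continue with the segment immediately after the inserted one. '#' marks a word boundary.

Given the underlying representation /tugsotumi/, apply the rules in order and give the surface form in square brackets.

[sugzosum]

1 Progressive Voicing Assimilation: [tugsotumi] → [tugzotumi]
2 Apocope: [tugzotumi] → [tugzotum]
3 t-Assibilation: [tugzotum] → [sugzosum]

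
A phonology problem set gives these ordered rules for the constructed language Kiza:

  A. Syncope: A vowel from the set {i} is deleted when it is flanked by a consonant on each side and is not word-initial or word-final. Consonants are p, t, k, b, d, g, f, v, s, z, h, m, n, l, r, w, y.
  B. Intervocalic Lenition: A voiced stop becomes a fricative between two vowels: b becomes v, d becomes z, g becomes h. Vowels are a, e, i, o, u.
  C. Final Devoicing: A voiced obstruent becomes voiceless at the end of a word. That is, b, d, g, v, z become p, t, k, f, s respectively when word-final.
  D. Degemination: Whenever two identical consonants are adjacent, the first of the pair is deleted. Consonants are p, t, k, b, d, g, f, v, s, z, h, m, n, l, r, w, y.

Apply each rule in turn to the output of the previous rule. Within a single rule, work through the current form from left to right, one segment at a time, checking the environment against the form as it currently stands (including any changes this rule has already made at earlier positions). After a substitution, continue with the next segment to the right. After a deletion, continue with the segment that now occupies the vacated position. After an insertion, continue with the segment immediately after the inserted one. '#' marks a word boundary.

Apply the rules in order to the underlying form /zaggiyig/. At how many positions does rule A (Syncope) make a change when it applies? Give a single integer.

A Syncope: [zaggiyig] → [zaggyg]
B Intervocalic Lenition: no change — [zaggyg]
C Final Devoicing: [zaggyg] → [zaggyk]
D Degemination: [zaggyk] → [zagyk]
Rule A changed 2 position(s).

2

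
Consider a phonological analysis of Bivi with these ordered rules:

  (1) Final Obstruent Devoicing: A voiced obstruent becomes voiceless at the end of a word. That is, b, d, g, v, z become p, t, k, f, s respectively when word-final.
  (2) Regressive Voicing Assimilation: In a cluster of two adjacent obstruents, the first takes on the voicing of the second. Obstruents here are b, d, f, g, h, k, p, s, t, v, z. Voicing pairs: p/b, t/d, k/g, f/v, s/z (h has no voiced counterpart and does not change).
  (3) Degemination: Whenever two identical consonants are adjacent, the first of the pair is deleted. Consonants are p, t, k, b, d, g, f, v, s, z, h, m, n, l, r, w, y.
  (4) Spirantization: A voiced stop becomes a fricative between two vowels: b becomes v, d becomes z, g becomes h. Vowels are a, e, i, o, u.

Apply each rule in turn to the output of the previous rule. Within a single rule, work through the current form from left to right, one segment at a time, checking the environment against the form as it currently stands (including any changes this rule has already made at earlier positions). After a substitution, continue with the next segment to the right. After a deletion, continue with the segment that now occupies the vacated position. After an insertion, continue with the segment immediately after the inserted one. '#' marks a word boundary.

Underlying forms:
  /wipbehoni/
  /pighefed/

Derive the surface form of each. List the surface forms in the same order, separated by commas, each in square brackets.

[wivehoni], [pikhefet]

/wipbehoni/:
  (1) Final Obstruent Devoicing: no change — [wipbehoni]
  (2) Regressive Voicing Assimilation: [wipbehoni] → [wibbehoni]
  (3) Degemination: [wibbehoni] → [wibehoni]
  (4) Spirantization: [wibehoni] → [wivehoni]
/pighefed/:
  (1) Final Obstruent Devoicing: [pighefed] → [pighefet]
  (2) Regressive Voicing Assimilation: [pighefet] → [pikhefet]
  (3) Degemination: no change — [pikhefet]
  (4) Spirantization: no change — [pikhefet]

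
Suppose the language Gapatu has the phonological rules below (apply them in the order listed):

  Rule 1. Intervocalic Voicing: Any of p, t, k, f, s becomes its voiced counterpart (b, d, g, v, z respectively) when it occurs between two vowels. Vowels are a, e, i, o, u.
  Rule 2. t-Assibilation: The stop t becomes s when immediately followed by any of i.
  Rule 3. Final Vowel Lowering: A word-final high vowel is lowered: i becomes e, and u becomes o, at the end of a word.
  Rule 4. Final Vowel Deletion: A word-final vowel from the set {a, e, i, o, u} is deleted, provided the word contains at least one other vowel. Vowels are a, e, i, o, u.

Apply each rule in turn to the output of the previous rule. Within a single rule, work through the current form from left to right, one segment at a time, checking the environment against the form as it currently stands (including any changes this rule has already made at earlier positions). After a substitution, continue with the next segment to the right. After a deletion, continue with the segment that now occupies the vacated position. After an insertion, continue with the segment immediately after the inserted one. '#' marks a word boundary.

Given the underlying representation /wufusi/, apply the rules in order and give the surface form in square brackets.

Rule 1 Intervocalic Voicing: [wufusi] → [wuvuzi]
Rule 2 t-Assibilation: no change — [wuvuzi]
Rule 3 Final Vowel Lowering: [wuvuzi] → [wuvuze]
Rule 4 Final Vowel Deletion: [wuvuze] → [wuvuz]

[wuvuz]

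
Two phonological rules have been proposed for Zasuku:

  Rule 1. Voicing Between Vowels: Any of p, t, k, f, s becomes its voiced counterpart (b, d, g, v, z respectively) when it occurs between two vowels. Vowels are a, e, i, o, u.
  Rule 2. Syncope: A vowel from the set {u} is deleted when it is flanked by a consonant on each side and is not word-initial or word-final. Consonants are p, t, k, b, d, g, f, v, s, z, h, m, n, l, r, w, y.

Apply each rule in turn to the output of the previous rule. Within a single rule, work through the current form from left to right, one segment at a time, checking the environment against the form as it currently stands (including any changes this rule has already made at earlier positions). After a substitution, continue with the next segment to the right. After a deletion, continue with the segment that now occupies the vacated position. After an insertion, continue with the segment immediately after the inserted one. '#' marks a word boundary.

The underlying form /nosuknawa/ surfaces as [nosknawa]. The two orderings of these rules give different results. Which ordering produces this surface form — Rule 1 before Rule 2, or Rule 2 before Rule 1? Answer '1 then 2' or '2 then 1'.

2 then 1

Order 1 then 2:
  1 Voicing Between Vowels: [nosuknawa] → [nozuknawa]
  2 Syncope: [nozuknawa] → [nozknawa]
  result: [nozknawa]
Order 2 then 1:
  2 Syncope: [nosuknawa] → [nosknawa]
  1 Voicing Between Vowels: no change — [nosknawa]
  result: [nosknawa]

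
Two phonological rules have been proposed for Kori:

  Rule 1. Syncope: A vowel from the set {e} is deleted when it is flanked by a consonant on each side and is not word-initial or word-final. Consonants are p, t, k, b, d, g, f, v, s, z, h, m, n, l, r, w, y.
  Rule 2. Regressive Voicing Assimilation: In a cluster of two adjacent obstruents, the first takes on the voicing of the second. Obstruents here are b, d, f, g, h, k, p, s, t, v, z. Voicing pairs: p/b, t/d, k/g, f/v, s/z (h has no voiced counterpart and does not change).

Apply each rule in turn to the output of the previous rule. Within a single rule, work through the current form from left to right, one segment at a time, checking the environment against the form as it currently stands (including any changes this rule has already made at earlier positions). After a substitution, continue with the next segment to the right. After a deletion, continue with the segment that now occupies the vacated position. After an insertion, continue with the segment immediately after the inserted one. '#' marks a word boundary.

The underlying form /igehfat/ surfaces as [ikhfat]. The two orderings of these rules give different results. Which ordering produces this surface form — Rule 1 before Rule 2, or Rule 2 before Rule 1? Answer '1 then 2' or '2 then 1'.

1 then 2

Order 1 then 2:
  1 Syncope: [igehfat] → [ighfat]
  2 Regressive Voicing Assimilation: [ighfat] → [ikhfat]
  result: [ikhfat]
Order 2 then 1:
  2 Regressive Voicing Assimilation: no change — [igehfat]
  1 Syncope: [igehfat] → [ighfat]
  result: [ighfat]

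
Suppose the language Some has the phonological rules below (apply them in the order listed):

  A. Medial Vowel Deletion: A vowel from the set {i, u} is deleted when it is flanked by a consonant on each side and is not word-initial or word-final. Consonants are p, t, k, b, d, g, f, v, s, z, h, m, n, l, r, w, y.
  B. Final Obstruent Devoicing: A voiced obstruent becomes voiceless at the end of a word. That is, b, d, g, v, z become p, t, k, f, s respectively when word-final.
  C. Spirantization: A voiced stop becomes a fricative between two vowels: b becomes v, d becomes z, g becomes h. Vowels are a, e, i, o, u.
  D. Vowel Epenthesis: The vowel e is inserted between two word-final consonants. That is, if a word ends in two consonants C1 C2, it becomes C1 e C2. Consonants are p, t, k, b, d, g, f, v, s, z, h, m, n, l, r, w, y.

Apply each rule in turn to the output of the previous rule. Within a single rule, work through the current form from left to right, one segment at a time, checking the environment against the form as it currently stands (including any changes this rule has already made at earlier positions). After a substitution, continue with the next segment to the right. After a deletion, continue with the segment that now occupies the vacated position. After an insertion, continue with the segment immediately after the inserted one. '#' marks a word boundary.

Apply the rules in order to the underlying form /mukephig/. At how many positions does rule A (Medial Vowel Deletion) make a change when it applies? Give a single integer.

2

A Medial Vowel Deletion: [mukephig] → [mkephg]
B Final Obstruent Devoicing: [mkephg] → [mkephk]
C Spirantization: no change — [mkephk]
D Vowel Epenthesis: [mkephk] → [mkephek]
Rule A changed 2 position(s).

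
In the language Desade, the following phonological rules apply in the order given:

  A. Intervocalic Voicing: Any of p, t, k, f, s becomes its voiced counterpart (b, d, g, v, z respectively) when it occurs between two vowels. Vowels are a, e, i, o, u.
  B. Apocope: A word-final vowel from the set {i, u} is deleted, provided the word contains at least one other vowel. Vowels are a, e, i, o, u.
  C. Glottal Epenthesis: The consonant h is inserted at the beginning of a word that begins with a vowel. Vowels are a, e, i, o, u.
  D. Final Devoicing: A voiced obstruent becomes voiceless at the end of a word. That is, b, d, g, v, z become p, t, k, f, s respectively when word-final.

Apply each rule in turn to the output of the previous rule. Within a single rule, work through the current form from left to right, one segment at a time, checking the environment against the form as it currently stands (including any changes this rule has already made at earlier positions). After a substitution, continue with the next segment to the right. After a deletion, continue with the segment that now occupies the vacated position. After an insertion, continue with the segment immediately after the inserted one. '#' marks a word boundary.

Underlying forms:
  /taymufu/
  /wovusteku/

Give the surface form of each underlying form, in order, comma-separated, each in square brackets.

/taymufu/:
  A Intervocalic Voicing: [taymufu] → [taymuvu]
  B Apocope: [taymuvu] → [taymuv]
  C Glottal Epenthesis: no change — [taymuv]
  D Final Devoicing: [taymuv] → [taymuf]
/wovusteku/:
  A Intervocalic Voicing: [wovusteku] → [wovustegu]
  B Apocope: [wovustegu] → [wovusteg]
  C Glottal Epenthesis: no change — [wovusteg]
  D Final Devoicing: [wovusteg] → [wovustek]

[taymuf], [wovustek]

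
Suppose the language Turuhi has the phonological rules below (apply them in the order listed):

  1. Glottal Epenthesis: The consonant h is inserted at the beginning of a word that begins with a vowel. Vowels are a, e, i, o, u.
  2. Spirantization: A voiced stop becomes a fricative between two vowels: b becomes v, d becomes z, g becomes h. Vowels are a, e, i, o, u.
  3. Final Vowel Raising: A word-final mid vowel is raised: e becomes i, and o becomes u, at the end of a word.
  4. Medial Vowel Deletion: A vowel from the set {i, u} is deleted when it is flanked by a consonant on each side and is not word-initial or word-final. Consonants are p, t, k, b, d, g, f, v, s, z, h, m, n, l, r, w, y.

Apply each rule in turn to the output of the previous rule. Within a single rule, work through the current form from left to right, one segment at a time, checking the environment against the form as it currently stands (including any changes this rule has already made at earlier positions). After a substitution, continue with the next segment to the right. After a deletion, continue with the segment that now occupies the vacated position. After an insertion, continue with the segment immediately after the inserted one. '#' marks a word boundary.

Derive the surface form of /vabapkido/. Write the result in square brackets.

1 Glottal Epenthesis: no change — [vabapkido]
2 Spirantization: [vabapkido] → [vavapkizo]
3 Final Vowel Raising: [vavapkizo] → [vavapkizu]
4 Medial Vowel Deletion: [vavapkizu] → [vavapkzu]

[vavapkzu]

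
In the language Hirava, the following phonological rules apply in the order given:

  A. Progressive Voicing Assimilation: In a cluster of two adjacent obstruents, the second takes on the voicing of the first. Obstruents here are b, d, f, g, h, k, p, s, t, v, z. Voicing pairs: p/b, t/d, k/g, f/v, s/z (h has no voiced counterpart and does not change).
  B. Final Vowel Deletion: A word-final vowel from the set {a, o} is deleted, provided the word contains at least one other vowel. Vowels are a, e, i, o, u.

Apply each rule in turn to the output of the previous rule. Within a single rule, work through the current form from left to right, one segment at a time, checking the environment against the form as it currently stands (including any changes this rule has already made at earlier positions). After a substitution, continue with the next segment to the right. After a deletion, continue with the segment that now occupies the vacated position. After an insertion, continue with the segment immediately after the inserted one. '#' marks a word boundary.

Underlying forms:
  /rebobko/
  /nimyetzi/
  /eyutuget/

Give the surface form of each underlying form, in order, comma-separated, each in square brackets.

[rebobg], [nimyetsi], [eyutuget]

/rebobko/:
  A Progressive Voicing Assimilation: [rebobko] → [rebobgo]
  B Final Vowel Deletion: [rebobgo] → [rebobg]
/nimyetzi/:
  A Progressive Voicing Assimilation: [nimyetzi] → [nimyetsi]
  B Final Vowel Deletion: no change — [nimyetsi]
/eyutuget/:
  A Progressive Voicing Assimilation: no change — [eyutuget]
  B Final Vowel Deletion: no change — [eyutuget]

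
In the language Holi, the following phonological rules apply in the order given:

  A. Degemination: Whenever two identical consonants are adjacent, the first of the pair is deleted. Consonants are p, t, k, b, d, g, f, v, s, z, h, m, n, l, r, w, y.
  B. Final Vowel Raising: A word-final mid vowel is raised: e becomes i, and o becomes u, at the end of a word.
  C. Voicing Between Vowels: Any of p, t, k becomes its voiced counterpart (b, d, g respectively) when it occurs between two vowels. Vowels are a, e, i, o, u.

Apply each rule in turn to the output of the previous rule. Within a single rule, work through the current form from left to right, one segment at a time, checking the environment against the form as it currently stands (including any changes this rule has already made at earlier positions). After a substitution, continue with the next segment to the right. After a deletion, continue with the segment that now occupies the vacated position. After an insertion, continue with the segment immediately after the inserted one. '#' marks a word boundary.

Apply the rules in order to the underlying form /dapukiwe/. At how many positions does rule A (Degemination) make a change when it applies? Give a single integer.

0

A Degemination: no change — [dapukiwe]
B Final Vowel Raising: [dapukiwe] → [dapukiwi]
C Voicing Between Vowels: [dapukiwi] → [dabugiwi]
Rule A changed 0 position(s).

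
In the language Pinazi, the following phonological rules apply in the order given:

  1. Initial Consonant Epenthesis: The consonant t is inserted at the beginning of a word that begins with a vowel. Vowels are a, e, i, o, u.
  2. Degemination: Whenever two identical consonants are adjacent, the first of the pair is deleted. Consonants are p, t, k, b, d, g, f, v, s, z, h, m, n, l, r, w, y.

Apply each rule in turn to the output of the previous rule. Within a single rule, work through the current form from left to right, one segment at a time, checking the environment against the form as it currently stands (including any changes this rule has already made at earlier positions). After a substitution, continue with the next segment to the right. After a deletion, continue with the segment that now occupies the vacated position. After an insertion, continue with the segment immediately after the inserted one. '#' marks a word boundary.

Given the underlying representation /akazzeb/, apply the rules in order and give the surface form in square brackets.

[takazeb]

1 Initial Consonant Epenthesis: [akazzeb] → [takazzeb]
2 Degemination: [takazzeb] → [takazeb]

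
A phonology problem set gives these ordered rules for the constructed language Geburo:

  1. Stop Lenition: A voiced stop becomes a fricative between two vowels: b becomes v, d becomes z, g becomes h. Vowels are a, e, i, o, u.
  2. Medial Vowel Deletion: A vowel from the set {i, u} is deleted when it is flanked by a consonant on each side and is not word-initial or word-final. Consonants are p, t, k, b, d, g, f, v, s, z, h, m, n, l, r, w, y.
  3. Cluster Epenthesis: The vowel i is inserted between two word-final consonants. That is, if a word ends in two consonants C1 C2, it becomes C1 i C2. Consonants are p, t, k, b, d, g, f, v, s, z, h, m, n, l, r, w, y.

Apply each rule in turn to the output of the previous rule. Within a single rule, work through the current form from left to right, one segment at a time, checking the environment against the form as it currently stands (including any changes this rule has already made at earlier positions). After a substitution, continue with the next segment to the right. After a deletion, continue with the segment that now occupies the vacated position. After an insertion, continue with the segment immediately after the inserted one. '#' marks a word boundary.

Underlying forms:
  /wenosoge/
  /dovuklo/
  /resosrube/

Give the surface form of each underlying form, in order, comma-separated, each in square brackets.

[wenosohe], [dovklo], [resosrve]

/wenosoge/:
  1 Stop Lenition: [wenosoge] → [wenosohe]
  2 Medial Vowel Deletion: no change — [wenosohe]
  3 Cluster Epenthesis: no change — [wenosohe]
/dovuklo/:
  1 Stop Lenition: no change — [dovuklo]
  2 Medial Vowel Deletion: [dovuklo] → [dovklo]
  3 Cluster Epenthesis: no change — [dovklo]
/resosrube/:
  1 Stop Lenition: [resosrube] → [resosruve]
  2 Medial Vowel Deletion: [resosruve] → [resosrve]
  3 Cluster Epenthesis: no change — [resosrve]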